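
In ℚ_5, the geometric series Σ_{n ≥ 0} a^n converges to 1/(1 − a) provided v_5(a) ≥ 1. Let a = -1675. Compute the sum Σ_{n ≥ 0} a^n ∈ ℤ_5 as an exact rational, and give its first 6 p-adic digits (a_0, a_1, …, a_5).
Σ a^n = 1/(1 − a) = 1/1676;  first 6 digits = (1, 0, 3, 1, 1, 2)

v_5(a) = 2 ≥ 1, so the series converges in ℤ_5 to 1/(1 − a) = 1/(1 − (-1675)) = 1/1676. Expand this rational in ℤ_5: compute digits iteratively via d_i = x_i mod 5, x_{i+1} = (x_i − d_i)/5. The first 6 digits are (1, 0, 3, 1, 1, 2).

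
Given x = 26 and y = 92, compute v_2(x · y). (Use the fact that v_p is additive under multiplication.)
v_2(2392) = 3

v_p(x) = 1 (factor: 26 = 2^1 · 13); v_p(y) = 2 (factor: 92 = 2^2 · 23). Additivity: v_p(xy) = v_p(x) + v_p(y) = 1 + 2 = 3. (Direct check: xy = 2392 = 2^3 · (299).)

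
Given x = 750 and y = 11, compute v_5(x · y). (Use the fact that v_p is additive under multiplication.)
v_5(8250) = 3

v_p(x) = 3 (factor: 750 = 5^3 · 6); v_p(y) = 0 (factor: 11 = 5^0 · 11). Additivity: v_p(xy) = v_p(x) + v_p(y) = 3 + 0 = 3. (Direct check: xy = 8250 = 5^3 · (66).)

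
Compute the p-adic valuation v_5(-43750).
v_5(-43750) = 5

v_5(n) is the largest exponent k such that 5^k divides n. Factor out: -43750 = -5^5 · 14. (Sign doesn't affect v_p.) So v_5(-43750) = 5.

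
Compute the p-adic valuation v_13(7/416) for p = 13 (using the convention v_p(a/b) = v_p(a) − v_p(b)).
v_13(7/416) = -1

Factor powers of 13 from the numerator and denominator of the reduced fraction: 7 = 13^0 · 7 and 416 = 13^1 · 32. Apply v_p(a/b) = v_p(a) − v_p(b): v_13(7/416) = 0 − 1 = -1.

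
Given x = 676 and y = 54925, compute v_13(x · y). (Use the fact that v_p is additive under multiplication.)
v_13(37129300) = 5

v_p(x) = 2 (factor: 676 = 13^2 · 4); v_p(y) = 3 (factor: 54925 = 13^3 · 25). Additivity: v_p(xy) = v_p(x) + v_p(y) = 2 + 3 = 5. (Direct check: xy = 37129300 = 13^5 · (100).)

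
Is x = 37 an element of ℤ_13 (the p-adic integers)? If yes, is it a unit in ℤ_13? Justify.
x ∈ ℤ_13^× (unit); v_13(x) = 0

ℤ_13 = {x ∈ ℚ_13 : v_13(x) ≥ 0} and ℤ_13^× = {x ∈ ℤ_13 : v_13(x) = 0}. Here v_13(37) = v_13(num) − v_13(den) = 0; compare against these criteria.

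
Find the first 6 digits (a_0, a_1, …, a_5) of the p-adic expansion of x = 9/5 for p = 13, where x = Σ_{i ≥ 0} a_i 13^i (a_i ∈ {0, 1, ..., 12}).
(a_0, …, a_5) = (7, 10, 7, 2, 5, 10)

v_13(9/5) = 0 (numerator and denominator both coprime to 13), so x ∈ ℤ_13^×. Compute digits iteratively via a_i = x_i mod 13, x_{i+1} = (x_i − a_i)/13, with x_0 = x:
  x_0 = 9/5;  a_0 = 7;  x_1 = (x_0 − 7)/13 = -2/5
  x_1 = -2/5;  a_1 = 10;  x_2 = (x_1 − 10)/13 = -4/5
  x_2 = -4/5;  a_2 = 7;  x_3 = (x_2 − 7)/13 = -3/5
  x_3 = -3/5;  a_3 = 2;  x_4 = (x_3 − 2)/13 = -1/5
  x_4 = -1/5;  a_4 = 5;  x_5 = (x_4 − 5)/13 = -2/5
  x_5 = -2/5;  a_5 = 10;  x_6 = (x_5 − 10)/13 = -4/5
Digits: (7, 10, 7, 2, 5, 10).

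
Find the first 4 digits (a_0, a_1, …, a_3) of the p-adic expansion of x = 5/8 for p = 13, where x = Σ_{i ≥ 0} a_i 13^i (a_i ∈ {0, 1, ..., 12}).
(a_0, …, a_3) = (12, 4, 11, 4)

v_13(5/8) = 0 (numerator and denominator both coprime to 13), so x ∈ ℤ_13^×. Compute digits iteratively via a_i = x_i mod 13, x_{i+1} = (x_i − a_i)/13, with x_0 = x:
  x_0 = 5/8;  a_0 = 12;  x_1 = (x_0 − 12)/13 = -7/8
  x_1 = -7/8;  a_1 = 4;  x_2 = (x_1 − 4)/13 = -3/8
  x_2 = -3/8;  a_2 = 11;  x_3 = (x_2 − 11)/13 = -7/8
  x_3 = -7/8;  a_3 = 4;  x_4 = (x_3 − 4)/13 = -3/8
Digits: (12, 4, 11, 4).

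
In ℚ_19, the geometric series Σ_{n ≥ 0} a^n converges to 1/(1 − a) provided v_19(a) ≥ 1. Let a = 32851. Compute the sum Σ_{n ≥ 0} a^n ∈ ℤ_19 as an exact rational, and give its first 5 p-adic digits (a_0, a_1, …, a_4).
Σ a^n = 1/(1 − a) = -1/32850;  first 5 digits = (1, 0, 15, 4, 16)

v_19(a) = 2 ≥ 1, so the series converges in ℤ_19 to 1/(1 − a) = 1/(1 − 32851) = -1/32850. Expand this rational in ℤ_19: compute digits iteratively via d_i = x_i mod 19, x_{i+1} = (x_i − d_i)/19. The first 5 digits are (1, 0, 15, 4, 16).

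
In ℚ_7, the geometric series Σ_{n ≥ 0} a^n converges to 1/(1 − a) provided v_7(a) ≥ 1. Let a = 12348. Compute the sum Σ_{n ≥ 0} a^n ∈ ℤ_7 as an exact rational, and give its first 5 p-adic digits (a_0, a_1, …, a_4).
Σ a^n = 1/(1 − a) = -1/12347;  first 5 digits = (1, 0, 0, 1, 5)

v_7(a) = 3 ≥ 1, so the series converges in ℤ_7 to 1/(1 − a) = 1/(1 − 12348) = -1/12347. Expand this rational in ℤ_7: compute digits iteratively via d_i = x_i mod 7, x_{i+1} = (x_i − d_i)/7. The first 5 digits are (1, 0, 0, 1, 5).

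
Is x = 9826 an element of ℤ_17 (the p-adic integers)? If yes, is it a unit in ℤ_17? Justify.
x ∈ ℤ_17 but not a unit; v_17(x) = 3 > 0

ℤ_17 = {x ∈ ℚ_17 : v_17(x) ≥ 0} and ℤ_17^× = {x ∈ ℤ_17 : v_17(x) = 0}. Here v_17(9826) = v_17(num) − v_17(den) = 3; compare against these criteria.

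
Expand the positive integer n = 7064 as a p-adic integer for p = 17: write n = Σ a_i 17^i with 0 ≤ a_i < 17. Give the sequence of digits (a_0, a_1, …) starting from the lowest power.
(a_0, a_1, …) = (9, 7, 7, 1)

Repeated division by 17 gives the digits low-to-high: 7064 = 9 + 7·17^1 + 7·17^2 + 1·17^3. Digit sequence: (9, 7, 7, 1).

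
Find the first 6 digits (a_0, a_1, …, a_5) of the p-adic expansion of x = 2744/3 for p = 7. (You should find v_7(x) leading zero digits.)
(a_0, …, a_5) = (0, 0, 0, 5, 2, 2)

v_7(2744/3) = 3, so a_0 = ... = a_2 = 0. Factor out: x = 7^3 · u with u = 8/3 a unit in ℤ_7. Expand u iteratively via a_{v+i} = u_i mod 7, u_{i+1} = (u_i − a_{v+i})/7:
  u_0 = 8/3;  a_3 = 5;  u_1 = (u_0 − 5)/7 = -1/3
  u_1 = -1/3;  a_4 = 2;  u_2 = (u_1 − 2)/7 = -1/3
  u_2 = -1/3;  a_5 = 2;  u_3 = (u_2 − 2)/7 = -1/3
Digits: (0, 0, 0, 5, 2, 2).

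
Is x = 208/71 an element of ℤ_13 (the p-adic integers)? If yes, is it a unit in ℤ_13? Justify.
x ∈ ℤ_13 but not a unit; v_13(x) = 1 > 0

ℤ_13 = {x ∈ ℚ_13 : v_13(x) ≥ 0} and ℤ_13^× = {x ∈ ℤ_13 : v_13(x) = 0}. Here v_13(208/71) = v_13(num) − v_13(den) = 1; compare against these criteria.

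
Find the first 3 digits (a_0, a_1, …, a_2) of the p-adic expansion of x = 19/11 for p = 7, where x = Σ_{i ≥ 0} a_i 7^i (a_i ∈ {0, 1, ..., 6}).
(a_0, …, a_2) = (3, 3, 4)

v_7(19/11) = 0 (numerator and denominator both coprime to 7), so x ∈ ℤ_7^×. Compute digits iteratively via a_i = x_i mod 7, x_{i+1} = (x_i − a_i)/7, with x_0 = x:
  x_0 = 19/11;  a_0 = 3;  x_1 = (x_0 − 3)/7 = -2/11
  x_1 = -2/11;  a_1 = 3;  x_2 = (x_1 − 3)/7 = -5/11
  x_2 = -5/11;  a_2 = 4;  x_3 = (x_2 − 4)/7 = -7/11
Digits: (3, 3, 4).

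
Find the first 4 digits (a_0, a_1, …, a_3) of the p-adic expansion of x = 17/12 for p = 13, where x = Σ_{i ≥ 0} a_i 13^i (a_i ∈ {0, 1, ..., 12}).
(a_0, …, a_3) = (9, 7, 7, 7)

v_13(17/12) = 0 (numerator and denominator both coprime to 13), so x ∈ ℤ_13^×. Compute digits iteratively via a_i = x_i mod 13, x_{i+1} = (x_i − a_i)/13, with x_0 = x:
  x_0 = 17/12;  a_0 = 9;  x_1 = (x_0 − 9)/13 = -7/12
  x_1 = -7/12;  a_1 = 7;  x_2 = (x_1 − 7)/13 = -7/12
  x_2 = -7/12;  a_2 = 7;  x_3 = (x_2 − 7)/13 = -7/12
  x_3 = -7/12;  a_3 = 7;  x_4 = (x_3 − 7)/13 = -7/12
Digits: (9, 7, 7, 7).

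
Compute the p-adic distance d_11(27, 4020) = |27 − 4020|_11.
d_11(27, 4020) = 1/1331

Step 1 — x − y = 27 − 4020 = -3993. Step 2 — v_11(-3993) = 3 (factor: -3993 = −(11^3 · 3); the sign does not affect v_p). Step 3 — |x − y|_11 = 11^{-3} = 1/1331.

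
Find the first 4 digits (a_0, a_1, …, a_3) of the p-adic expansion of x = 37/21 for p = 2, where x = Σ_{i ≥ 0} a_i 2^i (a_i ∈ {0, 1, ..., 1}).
(a_0, …, a_3) = (1, 0, 0, 0)

v_2(37/21) = 0 (numerator and denominator both coprime to 2), so x ∈ ℤ_2^×. Compute digits iteratively via a_i = x_i mod 2, x_{i+1} = (x_i − a_i)/2, with x_0 = x:
  x_0 = 37/21;  a_0 = 1;  x_1 = (x_0 − 1)/2 = 8/21
  x_1 = 8/21;  a_1 = 0;  x_2 = (x_1 − 0)/2 = 4/21
  x_2 = 4/21;  a_2 = 0;  x_3 = (x_2 − 0)/2 = 2/21
  x_3 = 2/21;  a_3 = 0;  x_4 = (x_3 − 0)/2 = 1/21
Digits: (1, 0, 0, 0).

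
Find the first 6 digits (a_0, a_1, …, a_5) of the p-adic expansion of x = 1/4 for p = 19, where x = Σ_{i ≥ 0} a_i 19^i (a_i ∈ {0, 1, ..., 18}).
(a_0, …, a_5) = (5, 14, 4, 14, 4, 14)

v_19(1/4) = 0 (numerator and denominator both coprime to 19), so x ∈ ℤ_19^×. Compute digits iteratively via a_i = x_i mod 19, x_{i+1} = (x_i − a_i)/19, with x_0 = x:
  x_0 = 1/4;  a_0 = 5;  x_1 = (x_0 − 5)/19 = -1/4
  x_1 = -1/4;  a_1 = 14;  x_2 = (x_1 − 14)/19 = -3/4
  x_2 = -3/4;  a_2 = 4;  x_3 = (x_2 − 4)/19 = -1/4
  x_3 = -1/4;  a_3 = 14;  x_4 = (x_3 − 14)/19 = -3/4
  x_4 = -3/4;  a_4 = 4;  x_5 = (x_4 − 4)/19 = -1/4
  x_5 = -1/4;  a_5 = 14;  x_6 = (x_5 − 14)/19 = -3/4
Digits: (5, 14, 4, 14, 4, 14).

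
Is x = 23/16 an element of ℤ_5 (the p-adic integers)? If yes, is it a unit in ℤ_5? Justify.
x ∈ ℤ_5^× (unit); v_5(x) = 0

ℤ_5 = {x ∈ ℚ_5 : v_5(x) ≥ 0} and ℤ_5^× = {x ∈ ℤ_5 : v_5(x) = 0}. Here v_5(23/16) = v_5(num) − v_5(den) = 0; compare against these criteria.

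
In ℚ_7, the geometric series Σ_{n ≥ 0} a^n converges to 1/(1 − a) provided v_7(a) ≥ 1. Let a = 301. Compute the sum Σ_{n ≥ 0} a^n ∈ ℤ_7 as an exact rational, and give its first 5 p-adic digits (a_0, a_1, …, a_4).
Σ a^n = 1/(1 − a) = -1/300;  first 5 digits = (1, 1, 0, 0, 1)

v_7(a) = 1 ≥ 1, so the series converges in ℤ_7 to 1/(1 − a) = 1/(1 − 301) = -1/300. Expand this rational in ℤ_7: compute digits iteratively via d_i = x_i mod 7, x_{i+1} = (x_i − d_i)/7. The first 5 digits are (1, 1, 0, 0, 1).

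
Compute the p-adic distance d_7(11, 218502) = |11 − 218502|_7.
d_7(11, 218502) = 1/16807

Step 1 — x − y = 11 − 218502 = -218491. Step 2 — v_7(-218491) = 5 (factor: -218491 = −(7^5 · 13); the sign does not affect v_p). Step 3 — |x − y|_7 = 7^{-5} = 1/16807.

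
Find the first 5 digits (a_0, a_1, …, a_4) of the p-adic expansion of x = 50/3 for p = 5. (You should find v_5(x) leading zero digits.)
(a_0, …, a_4) = (0, 0, 4, 1, 3)

v_5(50/3) = 2, so a_0 = ... = a_1 = 0. Factor out: x = 5^2 · u with u = 2/3 a unit in ℤ_5. Expand u iteratively via a_{v+i} = u_i mod 5, u_{i+1} = (u_i − a_{v+i})/5:
  u_0 = 2/3;  a_2 = 4;  u_1 = (u_0 − 4)/5 = -2/3
  u_1 = -2/3;  a_3 = 1;  u_2 = (u_1 − 1)/5 = -1/3
  u_2 = -1/3;  a_4 = 3;  u_3 = (u_2 − 3)/5 = -2/3
Digits: (0, 0, 4, 1, 3).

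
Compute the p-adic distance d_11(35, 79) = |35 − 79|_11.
d_11(35, 79) = 1/11

Step 1 — x − y = 35 − 79 = -44. Step 2 — v_11(-44) = 1 (factor: -44 = −(11^1 · 4); the sign does not affect v_p). Step 3 — |x − y|_11 = 11^{-1} = 1/11.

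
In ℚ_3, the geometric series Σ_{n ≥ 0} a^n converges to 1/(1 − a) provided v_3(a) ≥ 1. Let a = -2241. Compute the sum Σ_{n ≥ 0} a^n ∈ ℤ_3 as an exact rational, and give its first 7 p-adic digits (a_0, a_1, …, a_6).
Σ a^n = 1/(1 − a) = 1/2242;  first 7 digits = (1, 0, 0, 1, 2, 2, 0)

v_3(a) = 3 ≥ 1, so the series converges in ℤ_3 to 1/(1 − a) = 1/(1 − (-2241)) = 1/2242. Expand this rational in ℤ_3: compute digits iteratively via d_i = x_i mod 3, x_{i+1} = (x_i − d_i)/3. The first 7 digits are (1, 0, 0, 1, 2, 2, 0).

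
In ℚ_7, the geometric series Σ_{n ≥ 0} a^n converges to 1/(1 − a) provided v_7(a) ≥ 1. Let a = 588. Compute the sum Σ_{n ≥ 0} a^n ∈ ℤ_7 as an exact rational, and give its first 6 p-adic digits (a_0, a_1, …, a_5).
Σ a^n = 1/(1 − a) = -1/587;  first 6 digits = (1, 0, 5, 1, 4, 6)

v_7(a) = 2 ≥ 1, so the series converges in ℤ_7 to 1/(1 − a) = 1/(1 − 588) = -1/587. Expand this rational in ℤ_7: compute digits iteratively via d_i = x_i mod 7, x_{i+1} = (x_i − d_i)/7. The first 6 digits are (1, 0, 5, 1, 4, 6).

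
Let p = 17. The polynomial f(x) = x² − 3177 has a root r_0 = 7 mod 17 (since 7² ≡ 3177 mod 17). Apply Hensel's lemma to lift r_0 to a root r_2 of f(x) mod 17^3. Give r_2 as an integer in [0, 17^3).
r_2 = 4070 (mod 4913)

Hensel's recurrence: r_{i+1} = r_i − f(r_i)·(f′(r_i))^{-1} mod 17^{i+2}, with f′(x) = 2x. Iterate:
  r_0 = 7 (mod 17)
  r_1 = 24 (mod 289)
  r_2 = 4070 (mod 4913)
Final: r_2 = 4070, and one checks f(r_2) ≡ 0 mod 17^3.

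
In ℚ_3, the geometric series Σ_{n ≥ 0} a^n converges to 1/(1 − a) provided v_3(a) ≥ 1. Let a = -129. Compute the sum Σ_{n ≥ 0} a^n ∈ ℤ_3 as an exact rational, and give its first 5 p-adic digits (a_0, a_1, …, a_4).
Σ a^n = 1/(1 − a) = 1/130;  first 5 digits = (1, 2, 1, 1, 0)

v_3(a) = 1 ≥ 1, so the series converges in ℤ_3 to 1/(1 − a) = 1/(1 − (-129)) = 1/130. Expand this rational in ℤ_3: compute digits iteratively via d_i = x_i mod 3, x_{i+1} = (x_i − d_i)/3. The first 5 digits are (1, 2, 1, 1, 0).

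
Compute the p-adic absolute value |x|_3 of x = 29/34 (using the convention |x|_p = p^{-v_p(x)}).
|29/34|_3 = 1

Step 1 — compute v_3(x) by factoring powers of 3 out of the numerator and denominator: v_3(29/34) = 0. Step 2 — apply |x|_p = p^{-v_p(x)} = 3^{0} = 1.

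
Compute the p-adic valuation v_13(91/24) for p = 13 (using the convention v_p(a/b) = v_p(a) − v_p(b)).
v_13(91/24) = 1

Factor powers of 13 from the numerator and denominator of the reduced fraction: 91 = 13^1 · 7 and 24 = 13^0 · 24. Apply v_p(a/b) = v_p(a) − v_p(b): v_13(91/24) = 1 − 0 = 1.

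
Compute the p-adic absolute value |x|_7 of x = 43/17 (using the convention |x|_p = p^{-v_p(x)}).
|43/17|_7 = 1

Step 1 — compute v_7(x) by factoring powers of 7 out of the numerator and denominator: v_7(43/17) = 0. Step 2 — apply |x|_p = p^{-v_p(x)} = 7^{0} = 1.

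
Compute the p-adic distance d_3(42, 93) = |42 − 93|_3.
d_3(42, 93) = 1/3

Step 1 — x − y = 42 − 93 = -51. Step 2 — v_3(-51) = 1 (factor: -51 = −(3^1 · 17); the sign does not affect v_p). Step 3 — |x − y|_3 = 3^{-1} = 1/3.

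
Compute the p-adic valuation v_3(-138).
v_3(-138) = 1

v_3(n) is the largest exponent k such that 3^k divides n. Factor out: -138 = -3^1 · 46. (Sign doesn't affect v_p.) So v_3(-138) = 1.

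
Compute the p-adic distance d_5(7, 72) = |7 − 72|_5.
d_5(7, 72) = 1/5

Step 1 — x − y = 7 − 72 = -65. Step 2 — v_5(-65) = 1 (factor: -65 = −(5^1 · 13); the sign does not affect v_p). Step 3 — |x − y|_5 = 5^{-1} = 1/5.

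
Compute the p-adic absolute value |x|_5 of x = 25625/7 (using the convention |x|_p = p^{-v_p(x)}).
|25625/7|_5 = 1/625

Step 1 — compute v_5(x) by factoring powers of 5 out of the numerator and denominator: v_5(25625/7) = 4. Step 2 — apply |x|_p = p^{-v_p(x)} = 5^{-4} = 1/625.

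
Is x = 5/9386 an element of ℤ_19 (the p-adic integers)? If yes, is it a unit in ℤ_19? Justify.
x ∉ ℤ_19 (v_19(x) = -2 < 0)

ℤ_19 = {x ∈ ℚ_19 : v_19(x) ≥ 0} and ℤ_19^× = {x ∈ ℤ_19 : v_19(x) = 0}. Here v_19(5/9386) = v_19(num) − v_19(den) = -2; compare against these criteria.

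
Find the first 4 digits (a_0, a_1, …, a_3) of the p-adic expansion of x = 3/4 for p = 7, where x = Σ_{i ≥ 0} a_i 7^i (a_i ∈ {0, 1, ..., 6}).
(a_0, …, a_3) = (6, 1, 5, 1)

v_7(3/4) = 0 (numerator and denominator both coprime to 7), so x ∈ ℤ_7^×. Compute digits iteratively via a_i = x_i mod 7, x_{i+1} = (x_i − a_i)/7, with x_0 = x:
  x_0 = 3/4;  a_0 = 6;  x_1 = (x_0 − 6)/7 = -3/4
  x_1 = -3/4;  a_1 = 1;  x_2 = (x_1 − 1)/7 = -1/4
  x_2 = -1/4;  a_2 = 5;  x_3 = (x_2 − 5)/7 = -3/4
  x_3 = -3/4;  a_3 = 1;  x_4 = (x_3 − 1)/7 = -1/4
Digits: (6, 1, 5, 1).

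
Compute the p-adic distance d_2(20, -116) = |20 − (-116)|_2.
d_2(20, -116) = 1/8

Step 1 — x − y = 20 − (-116) = 136. Step 2 — v_2(136) = 3 (factor: 136 = (2^3 · 17); the sign does not affect v_p). Step 3 — |x − y|_2 = 2^{-3} = 1/8.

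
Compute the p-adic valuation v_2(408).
v_2(408) = 3

v_2(n) is the largest exponent k such that 2^k divides n. Factor out: 408 = 2^3 · 51. (Sign doesn't affect v_p.) So v_2(408) = 3.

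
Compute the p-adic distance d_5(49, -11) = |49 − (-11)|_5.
d_5(49, -11) = 1/5

Step 1 — x − y = 49 − (-11) = 60. Step 2 — v_5(60) = 1 (factor: 60 = (5^1 · 12); the sign does not affect v_p). Step 3 — |x − y|_5 = 5^{-1} = 1/5.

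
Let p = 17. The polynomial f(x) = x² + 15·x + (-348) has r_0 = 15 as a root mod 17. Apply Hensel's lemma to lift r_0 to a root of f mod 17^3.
r_2 = 3500 (mod 4913)

Hensel: r_{i+1} = r_i − f(r_i)·(f′(r_i))^{-1} mod 17^{i+2}, f′(x) = 2x + 15. Iterate:
  r_0 = 15 (mod 17)
  r_1 = 32 (mod 289)
  r_2 = 3500 (mod 4913)
Final: r = 3500 satisfies f(r) ≡ 0 mod 17^3.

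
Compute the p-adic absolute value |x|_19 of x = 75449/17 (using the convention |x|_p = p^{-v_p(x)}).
|75449/17|_19 = 1/6859

Step 1 — compute v_19(x) by factoring powers of 19 out of the numerator and denominator: v_19(75449/17) = 3. Step 2 — apply |x|_p = p^{-v_p(x)} = 19^{-3} = 1/6859.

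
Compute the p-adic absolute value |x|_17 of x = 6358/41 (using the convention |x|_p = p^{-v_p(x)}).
|6358/41|_17 = 1/289

Step 1 — compute v_17(x) by factoring powers of 17 out of the numerator and denominator: v_17(6358/41) = 2. Step 2 — apply |x|_p = p^{-v_p(x)} = 17^{-2} = 1/289.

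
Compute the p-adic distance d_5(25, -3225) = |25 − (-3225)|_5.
d_5(25, -3225) = 1/125

Step 1 — x − y = 25 − (-3225) = 3250. Step 2 — v_5(3250) = 3 (factor: 3250 = (5^3 · 26); the sign does not affect v_p). Step 3 — |x − y|_5 = 5^{-3} = 1/125.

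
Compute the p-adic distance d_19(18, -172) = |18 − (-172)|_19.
d_19(18, -172) = 1/19

Step 1 — x − y = 18 − (-172) = 190. Step 2 — v_19(190) = 1 (factor: 190 = (19^1 · 10); the sign does not affect v_p). Step 3 — |x − y|_19 = 19^{-1} = 1/19.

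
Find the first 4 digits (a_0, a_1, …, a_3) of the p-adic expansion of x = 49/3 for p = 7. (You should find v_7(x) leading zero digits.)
(a_0, …, a_3) = (0, 0, 5, 4)

v_7(49/3) = 2, so a_0 = ... = a_1 = 0. Factor out: x = 7^2 · u with u = 1/3 a unit in ℤ_7. Expand u iteratively via a_{v+i} = u_i mod 7, u_{i+1} = (u_i − a_{v+i})/7:
  u_0 = 1/3;  a_2 = 5;  u_1 = (u_0 − 5)/7 = -2/3
  u_1 = -2/3;  a_3 = 4;  u_2 = (u_1 − 4)/7 = -2/3
Digits: (0, 0, 5, 4).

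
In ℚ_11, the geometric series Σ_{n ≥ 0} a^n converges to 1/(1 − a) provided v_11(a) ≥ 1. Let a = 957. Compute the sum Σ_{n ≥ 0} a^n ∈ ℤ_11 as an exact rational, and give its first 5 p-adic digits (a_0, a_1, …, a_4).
Σ a^n = 1/(1 − a) = -1/956;  first 5 digits = (1, 10, 8, 5, 10)

v_11(a) = 1 ≥ 1, so the series converges in ℤ_11 to 1/(1 − a) = 1/(1 − 957) = -1/956. Expand this rational in ℤ_11: compute digits iteratively via d_i = x_i mod 11, x_{i+1} = (x_i − d_i)/11. The first 5 digits are (1, 10, 8, 5, 10).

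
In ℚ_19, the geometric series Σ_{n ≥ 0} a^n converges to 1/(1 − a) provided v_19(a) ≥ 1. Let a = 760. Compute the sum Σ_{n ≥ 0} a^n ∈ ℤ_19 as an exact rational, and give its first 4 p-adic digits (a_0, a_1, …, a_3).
Σ a^n = 1/(1 − a) = -1/759;  first 4 digits = (1, 2, 6, 16)

v_19(a) = 1 ≥ 1, so the series converges in ℤ_19 to 1/(1 − a) = 1/(1 − 760) = -1/759. Expand this rational in ℤ_19: compute digits iteratively via d_i = x_i mod 19, x_{i+1} = (x_i − d_i)/19. The first 4 digits are (1, 2, 6, 16).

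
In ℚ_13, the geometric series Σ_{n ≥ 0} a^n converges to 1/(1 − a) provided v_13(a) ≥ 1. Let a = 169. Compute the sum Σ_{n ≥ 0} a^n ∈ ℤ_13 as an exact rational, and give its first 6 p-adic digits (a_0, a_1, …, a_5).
Σ a^n = 1/(1 − a) = -1/168;  first 6 digits = (1, 0, 1, 0, 1, 0)

v_13(a) = 2 ≥ 1, so the series converges in ℤ_13 to 1/(1 − a) = 1/(1 − 169) = -1/168. Expand this rational in ℤ_13: compute digits iteratively via d_i = x_i mod 13, x_{i+1} = (x_i − d_i)/13. The first 6 digits are (1, 0, 1, 0, 1, 0).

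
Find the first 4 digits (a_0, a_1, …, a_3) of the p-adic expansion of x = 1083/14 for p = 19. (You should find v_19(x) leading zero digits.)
(a_0, …, a_3) = (0, 0, 7, 1)

v_19(1083/14) = 2, so a_0 = ... = a_1 = 0. Factor out: x = 19^2 · u with u = 3/14 a unit in ℤ_19. Expand u iteratively via a_{v+i} = u_i mod 19, u_{i+1} = (u_i − a_{v+i})/19:
  u_0 = 3/14;  a_2 = 7;  u_1 = (u_0 − 7)/19 = -5/14
  u_1 = -5/14;  a_3 = 1;  u_2 = (u_1 − 1)/19 = -1/14
Digits: (0, 0, 7, 1).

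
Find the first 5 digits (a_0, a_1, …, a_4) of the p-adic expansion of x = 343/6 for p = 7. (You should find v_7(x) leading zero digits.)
(a_0, …, a_4) = (0, 0, 0, 6, 5)

v_7(343/6) = 3, so a_0 = ... = a_2 = 0. Factor out: x = 7^3 · u with u = 1/6 a unit in ℤ_7. Expand u iteratively via a_{v+i} = u_i mod 7, u_{i+1} = (u_i − a_{v+i})/7:
  u_0 = 1/6;  a_3 = 6;  u_1 = (u_0 − 6)/7 = -5/6
  u_1 = -5/6;  a_4 = 5;  u_2 = (u_1 − 5)/7 = -5/6
Digits: (0, 0, 0, 6, 5).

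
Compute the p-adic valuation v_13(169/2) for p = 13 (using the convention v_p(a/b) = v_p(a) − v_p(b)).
v_13(169/2) = 2

Factor powers of 13 from the numerator and denominator of the reduced fraction: 169 = 13^2 · 1 and 2 = 13^0 · 2. Apply v_p(a/b) = v_p(a) − v_p(b): v_13(169/2) = 2 − 0 = 2.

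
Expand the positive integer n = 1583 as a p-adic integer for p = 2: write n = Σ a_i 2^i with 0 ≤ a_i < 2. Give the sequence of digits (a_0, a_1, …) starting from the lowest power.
(a_0, a_1, …) = (1, 1, 1, 1, 0, 1, 0, 0, 0, 1, 1)

Repeated division by 2 gives the digits low-to-high: 1583 = 1 + 1·2^1 + 1·2^2 + 1·2^3 + 1·2^5 + 1·2^9 + 1·2^10. Digit sequence: (1, 1, 1, 1, 0, 1, 0, 0, 0, 1, 1).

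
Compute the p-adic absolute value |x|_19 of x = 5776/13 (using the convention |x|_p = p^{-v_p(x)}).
|5776/13|_19 = 1/361

Step 1 — compute v_19(x) by factoring powers of 19 out of the numerator and denominator: v_19(5776/13) = 2. Step 2 — apply |x|_p = p^{-v_p(x)} = 19^{-2} = 1/361.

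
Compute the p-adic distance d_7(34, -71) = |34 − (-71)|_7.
d_7(34, -71) = 1/7

Step 1 — x − y = 34 − (-71) = 105. Step 2 — v_7(105) = 1 (factor: 105 = (7^1 · 15); the sign does not affect v_p). Step 3 — |x − y|_7 = 7^{-1} = 1/7.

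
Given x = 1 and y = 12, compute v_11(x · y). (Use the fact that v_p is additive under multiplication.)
v_11(12) = 0

v_p(x) = 0 (factor: 1 = 11^0 · 1); v_p(y) = 0 (factor: 12 = 11^0 · 12). Additivity: v_p(xy) = v_p(x) + v_p(y) = 0 + 0 = 0. (Direct check: xy = 12 = 11^0 · (12).)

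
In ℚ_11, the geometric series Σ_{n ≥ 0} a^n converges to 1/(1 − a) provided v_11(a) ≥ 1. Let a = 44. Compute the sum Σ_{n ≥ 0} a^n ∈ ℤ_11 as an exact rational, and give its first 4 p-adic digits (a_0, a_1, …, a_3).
Σ a^n = 1/(1 − a) = -1/43;  first 4 digits = (1, 4, 5, 10)

v_11(a) = 1 ≥ 1, so the series converges in ℤ_11 to 1/(1 − a) = 1/(1 − 44) = -1/43. Expand this rational in ℤ_11: compute digits iteratively via d_i = x_i mod 11, x_{i+1} = (x_i − d_i)/11. The first 4 digits are (1, 4, 5, 10).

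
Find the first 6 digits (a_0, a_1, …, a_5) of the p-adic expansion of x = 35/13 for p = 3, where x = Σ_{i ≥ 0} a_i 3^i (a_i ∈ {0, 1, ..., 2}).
(a_0, …, a_5) = (2, 0, 1, 2, 2, 0)

v_3(35/13) = 0 (numerator and denominator both coprime to 3), so x ∈ ℤ_3^×. Compute digits iteratively via a_i = x_i mod 3, x_{i+1} = (x_i − a_i)/3, with x_0 = x:
  x_0 = 35/13;  a_0 = 2;  x_1 = (x_0 − 2)/3 = 3/13
  x_1 = 3/13;  a_1 = 0;  x_2 = (x_1 − 0)/3 = 1/13
  x_2 = 1/13;  a_2 = 1;  x_3 = (x_2 − 1)/3 = -4/13
  x_3 = -4/13;  a_3 = 2;  x_4 = (x_3 − 2)/3 = -10/13
  x_4 = -10/13;  a_4 = 2;  x_5 = (x_4 − 2)/3 = -12/13
  x_5 = -12/13;  a_5 = 0;  x_6 = (x_5 − 0)/3 = -4/13
Digits: (2, 0, 1, 2, 2, 0).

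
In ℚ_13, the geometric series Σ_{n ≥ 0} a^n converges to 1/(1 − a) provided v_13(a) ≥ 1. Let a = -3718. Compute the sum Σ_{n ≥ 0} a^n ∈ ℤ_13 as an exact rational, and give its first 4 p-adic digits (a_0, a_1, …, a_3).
Σ a^n = 1/(1 − a) = 1/3719;  first 4 digits = (1, 0, 4, 11)

v_13(a) = 2 ≥ 1, so the series converges in ℤ_13 to 1/(1 − a) = 1/(1 − (-3718)) = 1/3719. Expand this rational in ℤ_13: compute digits iteratively via d_i = x_i mod 13, x_{i+1} = (x_i − d_i)/13. The first 4 digits are (1, 0, 4, 11).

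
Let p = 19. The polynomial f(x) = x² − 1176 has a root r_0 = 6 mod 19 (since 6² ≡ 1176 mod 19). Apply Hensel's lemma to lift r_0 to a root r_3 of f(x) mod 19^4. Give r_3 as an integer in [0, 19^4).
r_3 = 23927 (mod 130321)

Hensel's recurrence: r_{i+1} = r_i − f(r_i)·(f′(r_i))^{-1} mod 19^{i+2}, with f′(x) = 2x. Iterate:
  r_0 = 6 (mod 19)
  r_1 = 101 (mod 361)
  r_2 = 3350 (mod 6859)
  r_3 = 23927 (mod 130321)
Final: r_3 = 23927, and one checks f(r_3) ≡ 0 mod 19^4.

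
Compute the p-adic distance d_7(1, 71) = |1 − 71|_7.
d_7(1, 71) = 1/7

Step 1 — x − y = 1 − 71 = -70. Step 2 — v_7(-70) = 1 (factor: -70 = −(7^1 · 10); the sign does not affect v_p). Step 3 — |x − y|_7 = 7^{-1} = 1/7.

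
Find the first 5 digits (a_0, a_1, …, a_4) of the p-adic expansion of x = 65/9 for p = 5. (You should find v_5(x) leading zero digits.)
(a_0, …, a_4) = (0, 2, 1, 2, 4)

v_5(65/9) = 1, so a_0 = ... = a_0 = 0. Factor out: x = 5^1 · u with u = 13/9 a unit in ℤ_5. Expand u iteratively via a_{v+i} = u_i mod 5, u_{i+1} = (u_i − a_{v+i})/5:
  u_0 = 13/9;  a_1 = 2;  u_1 = (u_0 − 2)/5 = -1/9
  u_1 = -1/9;  a_2 = 1;  u_2 = (u_1 − 1)/5 = -2/9
  u_2 = -2/9;  a_3 = 2;  u_3 = (u_2 − 2)/5 = -4/9
  u_3 = -4/9;  a_4 = 4;  u_4 = (u_3 − 4)/5 = -8/9
Digits: (0, 2, 1, 2, 4).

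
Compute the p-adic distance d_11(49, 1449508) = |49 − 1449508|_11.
d_11(49, 1449508) = 1/161051

Step 1 — x − y = 49 − 1449508 = -1449459. Step 2 — v_11(-1449459) = 5 (factor: -1449459 = −(11^5 · 9); the sign does not affect v_p). Step 3 — |x − y|_11 = 11^{-5} = 1/161051.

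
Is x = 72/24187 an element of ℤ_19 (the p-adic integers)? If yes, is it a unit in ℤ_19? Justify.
x ∉ ℤ_19 (v_19(x) = -2 < 0)

ℤ_19 = {x ∈ ℚ_19 : v_19(x) ≥ 0} and ℤ_19^× = {x ∈ ℤ_19 : v_19(x) = 0}. Here v_19(72/24187) = v_19(num) − v_19(den) = -2; compare against these criteria.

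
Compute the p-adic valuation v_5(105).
v_5(105) = 1

v_5(n) is the largest exponent k such that 5^k divides n. Factor out: 105 = 5^1 · 21. (Sign doesn't affect v_p.) So v_5(105) = 1.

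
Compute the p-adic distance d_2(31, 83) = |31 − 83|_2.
d_2(31, 83) = 1/4

Step 1 — x − y = 31 − 83 = -52. Step 2 — v_2(-52) = 2 (factor: -52 = −(2^2 · 13); the sign does not affect v_p). Step 3 — |x − y|_2 = 2^{-2} = 1/4.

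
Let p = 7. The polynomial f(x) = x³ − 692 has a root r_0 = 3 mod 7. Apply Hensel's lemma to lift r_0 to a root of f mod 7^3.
r_2 = 122 (mod 343)

Hensel: r_{i+1} = r_i − f(r_i)/f′(r_i) mod 7^{i+2}, where f′(x) = 3x². Iterate:
  r_0 = 3 (mod 7)
  r_1 = 24 (mod 49)
  r_2 = 122 (mod 343)
Final: r = 122 with f(r) ≡ 0 mod 7^3.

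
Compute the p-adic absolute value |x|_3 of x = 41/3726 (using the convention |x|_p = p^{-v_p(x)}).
|41/3726|_3 = 81

Step 1 — compute v_3(x) by factoring powers of 3 out of the numerator and denominator: v_3(41/3726) = -4. Step 2 — apply |x|_p = p^{-v_p(x)} = 3^{4} = 81.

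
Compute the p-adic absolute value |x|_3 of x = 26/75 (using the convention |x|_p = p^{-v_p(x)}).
|26/75|_3 = 3

Step 1 — compute v_3(x) by factoring powers of 3 out of the numerator and denominator: v_3(26/75) = -1. Step 2 — apply |x|_p = p^{-v_p(x)} = 3^{1} = 3.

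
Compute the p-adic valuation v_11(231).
v_11(231) = 1

v_11(n) is the largest exponent k such that 11^k divides n. Factor out: 231 = 11^1 · 21. (Sign doesn't affect v_p.) So v_11(231) = 1.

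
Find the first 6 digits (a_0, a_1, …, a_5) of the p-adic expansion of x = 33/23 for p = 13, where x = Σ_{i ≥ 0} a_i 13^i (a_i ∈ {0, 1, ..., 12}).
(a_0, …, a_5) = (2, 9, 1, 1, 5, 3)

v_13(33/23) = 0 (numerator and denominator both coprime to 13), so x ∈ ℤ_13^×. Compute digits iteratively via a_i = x_i mod 13, x_{i+1} = (x_i − a_i)/13, with x_0 = x:
  x_0 = 33/23;  a_0 = 2;  x_1 = (x_0 − 2)/13 = -1/23
  x_1 = -1/23;  a_1 = 9;  x_2 = (x_1 − 9)/13 = -16/23
  x_2 = -16/23;  a_2 = 1;  x_3 = (x_2 − 1)/13 = -3/23
  x_3 = -3/23;  a_3 = 1;  x_4 = (x_3 − 1)/13 = -2/23
  x_4 = -2/23;  a_4 = 5;  x_5 = (x_4 − 5)/13 = -9/23
  x_5 = -9/23;  a_5 = 3;  x_6 = (x_5 − 3)/13 = -6/23
Digits: (2, 9, 1, 1, 5, 3).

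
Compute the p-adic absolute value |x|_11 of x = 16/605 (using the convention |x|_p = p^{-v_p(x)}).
|16/605|_11 = 121

Step 1 — compute v_11(x) by factoring powers of 11 out of the numerator and denominator: v_11(16/605) = -2. Step 2 — apply |x|_p = p^{-v_p(x)} = 11^{2} = 121.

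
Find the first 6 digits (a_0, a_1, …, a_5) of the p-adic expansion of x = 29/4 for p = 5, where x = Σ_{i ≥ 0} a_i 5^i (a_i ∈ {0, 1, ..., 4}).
(a_0, …, a_5) = (1, 0, 4, 3, 3, 3)

v_5(29/4) = 0 (numerator and denominator both coprime to 5), so x ∈ ℤ_5^×. Compute digits iteratively via a_i = x_i mod 5, x_{i+1} = (x_i − a_i)/5, with x_0 = x:
  x_0 = 29/4;  a_0 = 1;  x_1 = (x_0 − 1)/5 = 5/4
  x_1 = 5/4;  a_1 = 0;  x_2 = (x_1 − 0)/5 = 1/4
  x_2 = 1/4;  a_2 = 4;  x_3 = (x_2 − 4)/5 = -3/4
  x_3 = -3/4;  a_3 = 3;  x_4 = (x_3 − 3)/5 = -3/4
  x_4 = -3/4;  a_4 = 3;  x_5 = (x_4 − 3)/5 = -3/4
  x_5 = -3/4;  a_5 = 3;  x_6 = (x_5 − 3)/5 = -3/4
Digits: (1, 0, 4, 3, 3, 3).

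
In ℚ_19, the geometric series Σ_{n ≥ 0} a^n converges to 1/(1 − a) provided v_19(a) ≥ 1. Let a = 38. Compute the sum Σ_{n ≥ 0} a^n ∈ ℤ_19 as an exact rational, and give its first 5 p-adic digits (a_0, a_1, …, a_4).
Σ a^n = 1/(1 − a) = -1/37;  first 5 digits = (1, 2, 4, 8, 16)

v_19(a) = 1 ≥ 1, so the series converges in ℤ_19 to 1/(1 − a) = 1/(1 − 38) = -1/37. Expand this rational in ℤ_19: compute digits iteratively via d_i = x_i mod 19, x_{i+1} = (x_i − d_i)/19. The first 5 digits are (1, 2, 4, 8, 16).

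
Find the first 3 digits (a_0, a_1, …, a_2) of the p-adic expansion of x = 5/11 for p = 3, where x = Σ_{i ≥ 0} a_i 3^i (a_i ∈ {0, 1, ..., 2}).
(a_0, …, a_2) = (1, 2, 2)

v_3(5/11) = 0 (numerator and denominator both coprime to 3), so x ∈ ℤ_3^×. Compute digits iteratively via a_i = x_i mod 3, x_{i+1} = (x_i − a_i)/3, with x_0 = x:
  x_0 = 5/11;  a_0 = 1;  x_1 = (x_0 − 1)/3 = -2/11
  x_1 = -2/11;  a_1 = 2;  x_2 = (x_1 − 2)/3 = -8/11
  x_2 = -8/11;  a_2 = 2;  x_3 = (x_2 − 2)/3 = -10/11
Digits: (1, 2, 2).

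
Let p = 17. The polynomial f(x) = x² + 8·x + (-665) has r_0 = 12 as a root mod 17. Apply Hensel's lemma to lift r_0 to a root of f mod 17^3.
r_2 = 3412 (mod 4913)

Hensel: r_{i+1} = r_i − f(r_i)·(f′(r_i))^{-1} mod 17^{i+2}, f′(x) = 2x + 8. Iterate:
  r_0 = 12 (mod 17)
  r_1 = 233 (mod 289)
  r_2 = 3412 (mod 4913)
Final: r = 3412 satisfies f(r) ≡ 0 mod 17^3.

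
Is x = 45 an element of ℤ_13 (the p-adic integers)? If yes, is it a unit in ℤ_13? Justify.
x ∈ ℤ_13^× (unit); v_13(x) = 0

ℤ_13 = {x ∈ ℚ_13 : v_13(x) ≥ 0} and ℤ_13^× = {x ∈ ℤ_13 : v_13(x) = 0}. Here v_13(45) = v_13(num) − v_13(den) = 0; compare against these criteria.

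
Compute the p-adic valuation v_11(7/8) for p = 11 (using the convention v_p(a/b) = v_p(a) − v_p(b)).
v_11(7/8) = 0

Factor powers of 11 from the numerator and denominator of the reduced fraction: 7 = 11^0 · 7 and 8 = 11^0 · 8. Apply v_p(a/b) = v_p(a) − v_p(b): v_11(7/8) = 0 − 0 = 0.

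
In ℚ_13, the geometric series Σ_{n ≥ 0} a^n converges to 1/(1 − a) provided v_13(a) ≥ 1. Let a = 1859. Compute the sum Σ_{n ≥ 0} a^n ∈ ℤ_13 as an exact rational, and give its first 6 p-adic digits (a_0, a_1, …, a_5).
Σ a^n = 1/(1 − a) = -1/1858;  first 6 digits = (1, 0, 11, 0, 4, 9)

v_13(a) = 2 ≥ 1, so the series converges in ℤ_13 to 1/(1 − a) = 1/(1 − 1859) = -1/1858. Expand this rational in ℤ_13: compute digits iteratively via d_i = x_i mod 13, x_{i+1} = (x_i − d_i)/13. The first 6 digits are (1, 0, 11, 0, 4, 9).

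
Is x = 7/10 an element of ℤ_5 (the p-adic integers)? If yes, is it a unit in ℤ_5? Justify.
x ∉ ℤ_5 (v_5(x) = -1 < 0)

ℤ_5 = {x ∈ ℚ_5 : v_5(x) ≥ 0} and ℤ_5^× = {x ∈ ℤ_5 : v_5(x) = 0}. Here v_5(7/10) = v_5(num) − v_5(den) = -1; compare against these criteria.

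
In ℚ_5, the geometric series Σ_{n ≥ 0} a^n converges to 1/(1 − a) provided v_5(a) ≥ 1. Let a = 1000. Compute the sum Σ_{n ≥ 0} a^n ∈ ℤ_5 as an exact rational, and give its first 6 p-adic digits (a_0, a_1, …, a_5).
Σ a^n = 1/(1 − a) = -1/999;  first 6 digits = (1, 0, 0, 3, 1, 0)

v_5(a) = 3 ≥ 1, so the series converges in ℤ_5 to 1/(1 − a) = 1/(1 − 1000) = -1/999. Expand this rational in ℤ_5: compute digits iteratively via d_i = x_i mod 5, x_{i+1} = (x_i − d_i)/5. The first 6 digits are (1, 0, 0, 3, 1, 0).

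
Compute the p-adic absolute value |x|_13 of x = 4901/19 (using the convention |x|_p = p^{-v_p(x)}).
|4901/19|_13 = 1/169

Step 1 — compute v_13(x) by factoring powers of 13 out of the numerator and denominator: v_13(4901/19) = 2. Step 2 — apply |x|_p = p^{-v_p(x)} = 13^{-2} = 1/169.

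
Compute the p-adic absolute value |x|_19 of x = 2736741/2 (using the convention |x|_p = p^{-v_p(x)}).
|2736741/2|_19 = 1/130321

Step 1 — compute v_19(x) by factoring powers of 19 out of the numerator and denominator: v_19(2736741/2) = 4. Step 2 — apply |x|_p = p^{-v_p(x)} = 19^{-4} = 1/130321.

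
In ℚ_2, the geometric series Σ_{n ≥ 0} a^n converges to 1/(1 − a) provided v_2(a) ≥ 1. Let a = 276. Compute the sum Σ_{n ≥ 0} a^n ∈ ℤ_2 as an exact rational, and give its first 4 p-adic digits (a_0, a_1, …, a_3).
Σ a^n = 1/(1 − a) = -1/275;  first 4 digits = (1, 0, 1, 0)

v_2(a) = 2 ≥ 1, so the series converges in ℤ_2 to 1/(1 − a) = 1/(1 − 276) = -1/275. Expand this rational in ℤ_2: compute digits iteratively via d_i = x_i mod 2, x_{i+1} = (x_i − d_i)/2. The first 4 digits are (1, 0, 1, 0).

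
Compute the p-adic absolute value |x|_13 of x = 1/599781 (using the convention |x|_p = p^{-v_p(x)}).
|1/599781|_13 = 28561

Step 1 — compute v_13(x) by factoring powers of 13 out of the numerator and denominator: v_13(1/599781) = -4. Step 2 — apply |x|_p = p^{-v_p(x)} = 13^{4} = 28561.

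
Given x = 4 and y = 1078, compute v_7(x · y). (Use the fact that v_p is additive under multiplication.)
v_7(4312) = 2

v_p(x) = 0 (factor: 4 = 7^0 · 4); v_p(y) = 2 (factor: 1078 = 7^2 · 22). Additivity: v_p(xy) = v_p(x) + v_p(y) = 0 + 2 = 2. (Direct check: xy = 4312 = 7^2 · (88).)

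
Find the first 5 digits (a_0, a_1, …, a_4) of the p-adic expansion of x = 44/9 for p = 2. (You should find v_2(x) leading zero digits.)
(a_0, …, a_4) = (0, 0, 1, 1, 0)

v_2(44/9) = 2, so a_0 = ... = a_1 = 0. Factor out: x = 2^2 · u with u = 11/9 a unit in ℤ_2. Expand u iteratively via a_{v+i} = u_i mod 2, u_{i+1} = (u_i − a_{v+i})/2:
  u_0 = 11/9;  a_2 = 1;  u_1 = (u_0 − 1)/2 = 1/9
  u_1 = 1/9;  a_3 = 1;  u_2 = (u_1 − 1)/2 = -4/9
  u_2 = -4/9;  a_4 = 0;  u_3 = (u_2 − 0)/2 = -2/9
Digits: (0, 0, 1, 1, 0).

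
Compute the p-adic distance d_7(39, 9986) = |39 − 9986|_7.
d_7(39, 9986) = 1/343

Step 1 — x − y = 39 − 9986 = -9947. Step 2 — v_7(-9947) = 3 (factor: -9947 = −(7^3 · 29); the sign does not affect v_p). Step 3 — |x − y|_7 = 7^{-3} = 1/343.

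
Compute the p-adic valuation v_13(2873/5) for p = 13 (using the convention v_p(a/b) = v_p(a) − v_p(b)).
v_13(2873/5) = 2

Factor powers of 13 from the numerator and denominator of the reduced fraction: 2873 = 13^2 · 17 and 5 = 13^0 · 5. Apply v_p(a/b) = v_p(a) − v_p(b): v_13(2873/5) = 2 − 0 = 2.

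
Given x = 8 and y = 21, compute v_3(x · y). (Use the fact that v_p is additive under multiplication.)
v_3(168) = 1

v_p(x) = 0 (factor: 8 = 3^0 · 8); v_p(y) = 1 (factor: 21 = 3^1 · 7). Additivity: v_p(xy) = v_p(x) + v_p(y) = 0 + 1 = 1. (Direct check: xy = 168 = 3^1 · (56).)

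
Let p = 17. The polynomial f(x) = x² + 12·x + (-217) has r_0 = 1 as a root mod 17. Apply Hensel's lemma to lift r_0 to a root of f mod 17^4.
r_3 = 10915 (mod 83521)

Hensel: r_{i+1} = r_i − f(r_i)·(f′(r_i))^{-1} mod 17^{i+2}, f′(x) = 2x + 12. Iterate:
  r_0 = 1 (mod 17)
  r_1 = 222 (mod 289)
  r_2 = 1089 (mod 4913)
  r_3 = 10915 (mod 83521)
Final: r = 10915 satisfies f(r) ≡ 0 mod 17^4.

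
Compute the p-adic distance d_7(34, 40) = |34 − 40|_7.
d_7(34, 40) = 1

Step 1 — x − y = 34 − 40 = -6. Step 2 — v_7(-6) = 0 (factor: -6 = −(7^0 · 6); the sign does not affect v_p). Step 3 — |x − y|_7 = 7^{0} = 1.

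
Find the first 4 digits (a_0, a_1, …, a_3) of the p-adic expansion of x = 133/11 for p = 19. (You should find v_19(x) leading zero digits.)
(a_0, …, a_3) = (0, 11, 15, 13)

v_19(133/11) = 1, so a_0 = ... = a_0 = 0. Factor out: x = 19^1 · u with u = 7/11 a unit in ℤ_19. Expand u iteratively via a_{v+i} = u_i mod 19, u_{i+1} = (u_i − a_{v+i})/19:
  u_0 = 7/11;  a_1 = 11;  u_1 = (u_0 − 11)/19 = -6/11
  u_1 = -6/11;  a_2 = 15;  u_2 = (u_1 − 15)/19 = -9/11
  u_2 = -9/11;  a_3 = 13;  u_3 = (u_2 − 13)/19 = -8/11
Digits: (0, 11, 15, 13).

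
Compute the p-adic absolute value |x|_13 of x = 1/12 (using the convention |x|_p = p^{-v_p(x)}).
|1/12|_13 = 1

Step 1 — compute v_13(x) by factoring powers of 13 out of the numerator and denominator: v_13(1/12) = 0. Step 2 — apply |x|_p = p^{-v_p(x)} = 13^{0} = 1.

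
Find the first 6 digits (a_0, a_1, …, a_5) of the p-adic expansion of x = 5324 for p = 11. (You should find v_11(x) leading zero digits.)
(a_0, …, a_5) = (0, 0, 0, 4, 0, 0)

v_11(5324) = 3, so a_0 = ... = a_2 = 0. Factor out: x = 11^3 · u with u = 4 a unit in ℤ_11. Expand u iteratively via a_{v+i} = u_i mod 11, u_{i+1} = (u_i − a_{v+i})/11:
  u_0 = 4;  a_3 = 4;  u_1 = (u_0 − 4)/11 = 0
  u_1 = 0;  a_4 = 0;  u_2 = (u_1 − 0)/11 = 0
  u_2 = 0;  a_5 = 0;  u_3 = (u_2 − 0)/11 = 0
Digits: (0, 0, 0, 4, 0, 0).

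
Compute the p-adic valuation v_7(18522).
v_7(18522) = 3

v_7(n) is the largest exponent k such that 7^k divides n. Factor out: 18522 = 7^3 · 54. (Sign doesn't affect v_p.) So v_7(18522) = 3.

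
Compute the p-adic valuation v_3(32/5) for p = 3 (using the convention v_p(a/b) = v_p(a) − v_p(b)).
v_3(32/5) = 0

Factor powers of 3 from the numerator and denominator of the reduced fraction: 32 = 3^0 · 32 and 5 = 3^0 · 5. Apply v_p(a/b) = v_p(a) − v_p(b): v_3(32/5) = 0 − 0 = 0.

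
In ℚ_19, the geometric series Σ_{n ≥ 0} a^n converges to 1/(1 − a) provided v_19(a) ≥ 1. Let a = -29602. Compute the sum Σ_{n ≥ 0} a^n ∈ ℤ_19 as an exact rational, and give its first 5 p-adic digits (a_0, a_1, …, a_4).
Σ a^n = 1/(1 − a) = 1/29603;  first 5 digits = (1, 0, 13, 14, 16)

v_19(a) = 2 ≥ 1, so the series converges in ℤ_19 to 1/(1 − a) = 1/(1 − (-29602)) = 1/29603. Expand this rational in ℤ_19: compute digits iteratively via d_i = x_i mod 19, x_{i+1} = (x_i − d_i)/19. The first 5 digits are (1, 0, 13, 14, 16).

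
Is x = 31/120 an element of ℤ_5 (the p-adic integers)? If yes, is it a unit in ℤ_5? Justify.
x ∉ ℤ_5 (v_5(x) = -1 < 0)

ℤ_5 = {x ∈ ℚ_5 : v_5(x) ≥ 0} and ℤ_5^× = {x ∈ ℤ_5 : v_5(x) = 0}. Here v_5(31/120) = v_5(num) − v_5(den) = -1; compare against these criteria.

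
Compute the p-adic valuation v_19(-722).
v_19(-722) = 2

v_19(n) is the largest exponent k such that 19^k divides n. Factor out: -722 = -19^2 · 2. (Sign doesn't affect v_p.) So v_19(-722) = 2.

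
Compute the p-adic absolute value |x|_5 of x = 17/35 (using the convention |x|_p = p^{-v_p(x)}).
|17/35|_5 = 5

Step 1 — compute v_5(x) by factoring powers of 5 out of the numerator and denominator: v_5(17/35) = -1. Step 2 — apply |x|_p = p^{-v_p(x)} = 5^{1} = 5.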